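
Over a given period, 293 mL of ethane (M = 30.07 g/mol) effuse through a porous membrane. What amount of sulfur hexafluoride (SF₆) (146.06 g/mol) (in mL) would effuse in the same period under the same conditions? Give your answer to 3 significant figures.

133 mL

Using Graham's law: rate_SF₆/rate_C₂H₆ = √(M_C₂H₆/M_SF₆) = √(30.07/146.06) = √0.2059 = 0.4537.
So the volume for SF₆ is 293 × 0.4537 = 133 mL.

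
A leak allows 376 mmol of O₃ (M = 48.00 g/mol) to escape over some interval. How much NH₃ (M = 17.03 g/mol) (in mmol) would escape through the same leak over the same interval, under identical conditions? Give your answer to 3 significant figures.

631 mmol

By Graham's law, rate_NH₃/rate_O₃ = √(M_O₃/M_NH₃) = √(48.00/17.03) = √2.819 = 1.679.
So the amount for NH₃ is 376 × 1.679 = 631 mmol.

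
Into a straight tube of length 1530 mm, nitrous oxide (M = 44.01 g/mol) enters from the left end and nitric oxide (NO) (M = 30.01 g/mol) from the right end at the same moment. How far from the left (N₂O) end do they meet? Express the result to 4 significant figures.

The fronts meet when d_N₂O + d_NO = L with d_N₂O/d_NO = √(M_NO/M_N₂O) (Graham's law). Here √(M_NO/M_N₂O) = √(30.01/44.01) = 0.8258.
With d_N₂O + d_NO = 1530 mm, d_NO = 1530/(1 + 0.8258) = 838.0 mm.
d_N₂O = 1530 − 838.0 = 692.0 mm.

692.0 mm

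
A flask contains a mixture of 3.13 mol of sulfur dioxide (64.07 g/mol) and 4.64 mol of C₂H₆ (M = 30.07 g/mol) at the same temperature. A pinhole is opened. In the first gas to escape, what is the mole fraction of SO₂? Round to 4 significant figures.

The effusion rate of species i is ∝ p_i/√M_i ∝ n_i/√M_i.
x_SO₂(eff) = (n_SO₂/√M_SO₂) / (n_SO₂/√M_SO₂ + n_C₂H₆/√M_C₂H₆)
= (3.13/√64.07) / (3.13/√64.07 + 4.64/√30.07) = 0.3910/(0.3910 + 0.8462) = 0.3161.

0.3161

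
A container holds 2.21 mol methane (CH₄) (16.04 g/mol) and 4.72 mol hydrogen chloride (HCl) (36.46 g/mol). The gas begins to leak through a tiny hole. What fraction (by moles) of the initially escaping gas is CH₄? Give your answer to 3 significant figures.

0.414

Effusion rate of each component ∝ n_i/√M_i (partial pressure × 1/√M).
x_CH₄(eff) = (n_CH₄/√M_CH₄) / (n_CH₄/√M_CH₄ + n_HCl/√M_HCl)
= (2.21/√16.04) / (2.21/√16.04 + 4.72/√36.46) = 0.5518/(0.5518 + 0.7817) = 0.414.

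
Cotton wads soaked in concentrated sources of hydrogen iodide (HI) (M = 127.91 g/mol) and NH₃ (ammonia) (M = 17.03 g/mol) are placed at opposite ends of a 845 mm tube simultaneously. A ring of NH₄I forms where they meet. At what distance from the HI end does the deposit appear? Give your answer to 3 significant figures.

In equal time, each gas travels a distance ∝ its rate ∝ 1/√M, so d_HI/d_NH₃ = √(M_NH₃/M_HI) = √(17.03/127.91) = 0.3649.
With d_HI + d_NH₃ = 845 mm, d_NH₃ = 845/(1 + 0.3649) = 619.1 mm.
d_HI = 845 − 619.1 = 226 mm.

226 mm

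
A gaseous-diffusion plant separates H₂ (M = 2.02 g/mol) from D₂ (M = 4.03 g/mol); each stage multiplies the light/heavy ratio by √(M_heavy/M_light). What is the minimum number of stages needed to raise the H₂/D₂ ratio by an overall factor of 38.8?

11

Single-stage factor α = √(4.03/2.02), so ln α = ½ ln(1.99505) = 0.3453.
Need α^N ≥ 38.8 ⇒ N ≥ ln(38.8) / ln α = 3.658 / 0.3453 = 10.59.
Rounding up, N = 11 stages.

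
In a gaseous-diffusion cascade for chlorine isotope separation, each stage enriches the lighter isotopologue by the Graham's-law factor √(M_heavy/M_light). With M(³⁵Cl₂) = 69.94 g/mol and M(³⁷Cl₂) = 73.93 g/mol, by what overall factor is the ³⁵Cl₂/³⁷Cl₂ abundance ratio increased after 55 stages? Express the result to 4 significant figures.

After 55 stages the ratio has grown by (√(73.93/69.94))^55 = (73.93/69.94)^(55/2).
= 1.05705^(55/2) = 4.598.

4.598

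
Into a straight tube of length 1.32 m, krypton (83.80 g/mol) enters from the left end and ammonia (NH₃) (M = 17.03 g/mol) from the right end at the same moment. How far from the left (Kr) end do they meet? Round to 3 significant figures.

Graham's law gives d_Kr/d_NH₃ = rate_Kr/rate_NH₃ = √(M_NH₃/M_Kr) = √(17.03/83.80) = 0.4508.
With d_Kr + d_NH₃ = 1.32 m, d_NH₃ = 1.32/(1 + 0.4508) = 0.9098 m.
d_Kr = 1.32 − 0.9098 = 0.410 m.

0.410 m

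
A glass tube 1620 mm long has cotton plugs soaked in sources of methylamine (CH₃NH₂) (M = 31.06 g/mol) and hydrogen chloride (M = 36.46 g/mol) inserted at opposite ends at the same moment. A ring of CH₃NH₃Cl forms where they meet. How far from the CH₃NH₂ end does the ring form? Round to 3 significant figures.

842 mm

The fronts meet when d_CH₃NH₂ + d_HCl = L with d_CH₃NH₂/d_HCl = √(M_HCl/M_CH₃NH₂) (Graham's law). Here √(M_HCl/M_CH₃NH₂) = √(36.46/31.06) = 1.083.
With d_CH₃NH₂ + d_HCl = 1620 mm, d_HCl = 1620/(1 + 1.083) = 777.6 mm.
d_CH₃NH₂ = 1620 − 777.6 = 842 mm.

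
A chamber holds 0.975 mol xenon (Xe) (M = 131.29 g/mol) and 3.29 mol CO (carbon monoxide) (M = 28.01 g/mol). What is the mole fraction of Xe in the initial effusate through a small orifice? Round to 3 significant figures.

Rate_i ∝ x_i/√M_i (Graham's law weighted by mole fraction), so the effusate composition follows n_i/√M_i.
x_Xe(eff) = (n_Xe/√M_Xe) / (n_Xe/√M_Xe + n_CO/√M_CO)
= (0.975/√131.29) / (0.975/√131.29 + 3.29/√28.01) = 0.08509/(0.08509 + 0.6216) = 0.120.

0.120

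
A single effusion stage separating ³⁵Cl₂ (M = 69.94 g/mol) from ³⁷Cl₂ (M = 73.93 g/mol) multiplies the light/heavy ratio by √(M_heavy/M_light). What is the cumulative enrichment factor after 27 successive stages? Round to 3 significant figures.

Overall factor = α^27 with α = √(73.93/69.94), i.e. (73.93/69.94)^(27/2).
= 1.05705^(27/2) = 2.11.

2.11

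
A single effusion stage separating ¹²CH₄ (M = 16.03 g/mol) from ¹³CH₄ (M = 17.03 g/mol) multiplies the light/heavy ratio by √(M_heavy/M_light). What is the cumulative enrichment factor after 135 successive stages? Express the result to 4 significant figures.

59.43

After 135 stages the ratio has grown by (√(17.03/16.03))^135 = (17.03/16.03)^(135/2).
= 1.06238^(135/2) = 59.43.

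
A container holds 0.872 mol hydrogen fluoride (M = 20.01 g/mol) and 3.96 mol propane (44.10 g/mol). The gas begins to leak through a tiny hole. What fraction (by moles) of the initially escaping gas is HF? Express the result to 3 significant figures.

0.246

Rate_i ∝ x_i/√M_i (Graham's law weighted by mole fraction), so the effusate composition follows n_i/√M_i.
x_HF(eff) = (n_HF/√M_HF) / (n_HF/√M_HF + n_C₃H₈/√M_C₃H₈)
= (0.872/√20.01) / (0.872/√20.01 + 3.96/√44.10) = 0.1949/(0.1949 + 0.5963) = 0.246.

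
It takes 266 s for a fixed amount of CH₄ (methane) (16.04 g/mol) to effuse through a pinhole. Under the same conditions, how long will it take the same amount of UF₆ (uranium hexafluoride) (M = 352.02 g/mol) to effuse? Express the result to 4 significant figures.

1246 s

From Graham's law, t_UF₆/t_CH₄ = √(M_UF₆/M_CH₄) = √(352.02/16.04) = √21.95 = 4.685.
So the time for UF₆ is 266 × 4.685 = 1246 s.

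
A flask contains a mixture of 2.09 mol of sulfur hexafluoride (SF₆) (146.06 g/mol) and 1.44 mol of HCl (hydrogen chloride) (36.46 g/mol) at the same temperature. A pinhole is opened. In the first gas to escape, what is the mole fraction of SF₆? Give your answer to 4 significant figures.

0.4203

Each component's effusion rate ∝ (its partial pressure)·(1/√M) ∝ n_i/√M_i.
x_SF₆(eff) = (n_SF₆/√M_SF₆) / (n_SF₆/√M_SF₆ + n_HCl/√M_HCl)
= (2.09/√146.06) / (2.09/√146.06 + 1.44/√36.46) = 0.1729/(0.1729 + 0.2385) = 0.4203.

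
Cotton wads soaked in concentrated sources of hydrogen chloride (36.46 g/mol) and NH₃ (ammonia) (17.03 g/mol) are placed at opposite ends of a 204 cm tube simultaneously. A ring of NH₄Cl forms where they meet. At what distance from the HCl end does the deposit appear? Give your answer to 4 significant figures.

Graham's law gives d_HCl/d_NH₃ = rate_HCl/rate_NH₃ = √(M_NH₃/M_HCl) = √(17.03/36.46) = 0.6834.
With d_HCl + d_NH₃ = 204 cm, d_NH₃ = 204/(1 + 0.6834) = 121.2 cm.
d_HCl = 204 − 121.2 = 82.82 cm.

82.82 cm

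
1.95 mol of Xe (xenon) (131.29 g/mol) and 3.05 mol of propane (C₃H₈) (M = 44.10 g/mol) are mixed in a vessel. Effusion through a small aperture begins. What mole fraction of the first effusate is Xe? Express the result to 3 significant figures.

Rate_i ∝ x_i/√M_i (Graham's law weighted by mole fraction), so the effusate composition follows n_i/√M_i.
Mole fraction of Xe in the effusate = (n_Xe/√M_Xe) / (n_Xe/√M_Xe + n_C₃H₈/√M_C₃H₈)
= (1.95/√131.29) / (1.95/√131.29 + 3.05/√44.10) = 0.1702/(0.1702 + 0.4593) = 0.270.

0.270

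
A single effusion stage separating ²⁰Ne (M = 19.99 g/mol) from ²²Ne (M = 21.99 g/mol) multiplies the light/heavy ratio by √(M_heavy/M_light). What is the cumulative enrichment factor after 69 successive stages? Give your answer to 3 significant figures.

After 69 stages the ratio has grown by (√(21.99/19.99))^69 = (21.99/19.99)^(69/2).
= 1.10005^(69/2) = 26.8.

26.8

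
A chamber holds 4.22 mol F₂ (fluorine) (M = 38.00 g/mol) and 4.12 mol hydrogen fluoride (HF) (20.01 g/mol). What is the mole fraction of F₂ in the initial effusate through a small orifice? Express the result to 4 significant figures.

Effusion rate of each component ∝ n_i/√M_i (partial pressure × 1/√M).
So x_F₂ in the escaping gas = (n_F₂/√M_F₂) / Σ(n_i/√M_i)
= (4.22/√38.00) / (4.22/√38.00 + 4.12/√20.01) = 0.6846/(0.6846 + 0.9210) = 0.4264.

0.4264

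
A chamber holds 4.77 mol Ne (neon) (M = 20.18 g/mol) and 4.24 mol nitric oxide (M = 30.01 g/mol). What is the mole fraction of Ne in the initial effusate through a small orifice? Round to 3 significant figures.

0.578

Effusion rate of each component ∝ n_i/√M_i (partial pressure × 1/√M).
Mole fraction of Ne in the effusate = (n_Ne/√M_Ne) / (n_Ne/√M_Ne + n_NO/√M_NO)
= (4.77/√20.18) / (4.77/√20.18 + 4.24/√30.01) = 1.062/(1.062 + 0.7740) = 0.578.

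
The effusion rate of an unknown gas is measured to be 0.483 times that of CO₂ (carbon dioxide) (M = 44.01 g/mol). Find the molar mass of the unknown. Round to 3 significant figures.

Since effusion rate ∝ 1/√M, rate_X/rate_CO₂ = √(M_CO₂/M_X).
0.483 = √(44.01/M_X)
M_X = 44.01 / 0.483² = 44.01 / 0.2333 = 189 g/mol

189 g/mol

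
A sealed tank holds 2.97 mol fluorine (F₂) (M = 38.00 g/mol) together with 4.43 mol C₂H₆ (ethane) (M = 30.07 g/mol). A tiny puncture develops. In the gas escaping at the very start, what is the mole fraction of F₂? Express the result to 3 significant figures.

Rate_i ∝ x_i/√M_i (Graham's law weighted by mole fraction), so the effusate composition follows n_i/√M_i.
So x_F₂ in the escaping gas = (n_F₂/√M_F₂) / Σ(n_i/√M_i)
= (2.97/√38.00) / (2.97/√38.00 + 4.43/√30.07) = 0.4818/(0.4818 + 0.8079) = 0.374.

0.374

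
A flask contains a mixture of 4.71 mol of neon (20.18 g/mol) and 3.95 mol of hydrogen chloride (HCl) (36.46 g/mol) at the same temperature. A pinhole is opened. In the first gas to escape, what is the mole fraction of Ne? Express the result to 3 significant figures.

0.616

The effusion rate of species i is ∝ p_i/√M_i ∝ n_i/√M_i.
x_Ne(eff) = (n_Ne/√M_Ne) / (n_Ne/√M_Ne + n_HCl/√M_HCl)
= (4.71/√20.18) / (4.71/√20.18 + 3.95/√36.46) = 1.048/(1.048 + 0.6542) = 0.616.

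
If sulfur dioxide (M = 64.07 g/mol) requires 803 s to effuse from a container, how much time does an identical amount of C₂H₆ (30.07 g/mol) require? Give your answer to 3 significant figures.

550 s

By Graham's law, t_C₂H₆/t_SO₂ = √(M_C₂H₆/M_SO₂) = √(30.07/64.07) = √0.4693 = 0.6851.
So the time for C₂H₆ is 803 × 0.6851 = 550 s.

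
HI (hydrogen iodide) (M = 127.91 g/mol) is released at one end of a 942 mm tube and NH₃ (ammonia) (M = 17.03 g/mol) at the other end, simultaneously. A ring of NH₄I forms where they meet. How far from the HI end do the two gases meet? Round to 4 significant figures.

251.8 mm

Distances travelled in equal time are proportional to diffusion rates, so d_HI/d_NH₃ = √(M_NH₃/M_HI) = √(17.03/127.91) = 0.3649.
With d_HI + d_NH₃ = 942 mm, d_NH₃ = 942/(1 + 0.3649) = 690.2 mm.
d_HI = 942 − 690.2 = 251.8 mm.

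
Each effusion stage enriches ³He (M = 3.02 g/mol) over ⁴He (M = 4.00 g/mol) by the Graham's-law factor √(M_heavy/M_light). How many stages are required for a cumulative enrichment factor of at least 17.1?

With α = √(4.00/3.02) per stage, ln α = ½ ln(1.32450) = 0.1405.
Need α^N ≥ 17.1 ⇒ N ≥ ln(17.1) / ln α = 2.839 / 0.1405 = 20.20.
Rounding up, N = 21 stages.

21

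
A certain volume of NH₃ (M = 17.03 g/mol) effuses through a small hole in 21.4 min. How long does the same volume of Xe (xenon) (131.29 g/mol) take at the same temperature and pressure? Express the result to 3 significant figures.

Using Graham's law: t_Xe/t_NH₃ = √(M_Xe/M_NH₃) = √(131.29/17.03) = √7.709 = 2.777.
So the time for Xe is 21.4 × 2.777 = 59.4 min.

59.4 min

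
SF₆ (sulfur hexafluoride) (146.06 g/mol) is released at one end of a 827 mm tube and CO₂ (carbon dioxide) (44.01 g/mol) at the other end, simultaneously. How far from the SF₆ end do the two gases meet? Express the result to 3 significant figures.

Graham's law gives d_SF₆/d_CO₂ = rate_SF₆/rate_CO₂ = √(M_CO₂/M_SF₆) = √(44.01/146.06) = 0.5489.
With d_SF₆ + d_CO₂ = 827 mm, d_CO₂ = 827/(1 + 0.5489) = 533.9 mm.
d_SF₆ = 827 − 533.9 = 293 mm.

293 mm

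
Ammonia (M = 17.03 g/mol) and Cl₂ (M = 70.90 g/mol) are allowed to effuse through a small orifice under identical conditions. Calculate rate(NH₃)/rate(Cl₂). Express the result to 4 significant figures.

2.040

From Graham's law, rate_NH₃/rate_Cl₂ = √(M_Cl₂/M_NH₃) = √(70.90/17.03) = √4.163 = 2.040.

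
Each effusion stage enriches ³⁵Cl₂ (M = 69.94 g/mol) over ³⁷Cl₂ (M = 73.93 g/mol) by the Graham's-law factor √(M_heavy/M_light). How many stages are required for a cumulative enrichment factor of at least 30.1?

Single-stage factor α = √(73.93/69.94), so ln α = ½ ln(1.05705) = 0.02774.
Need α^N ≥ 30.1 ⇒ N ≥ ln(30.1) / ln α = 3.405 / 0.02774 = 122.73.
Rounding up, N = 123 stages.

123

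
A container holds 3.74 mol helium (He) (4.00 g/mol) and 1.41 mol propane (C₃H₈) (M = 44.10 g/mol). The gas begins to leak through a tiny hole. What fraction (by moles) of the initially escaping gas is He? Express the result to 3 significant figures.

The effusion rate of species i is ∝ p_i/√M_i ∝ n_i/√M_i.
So x_He in the escaping gas = (n_He/√M_He) / Σ(n_i/√M_i)
= (3.74/√4.00) / (3.74/√4.00 + 1.41/√44.10) = 1.870/(1.870 + 0.2123) = 0.898.

0.898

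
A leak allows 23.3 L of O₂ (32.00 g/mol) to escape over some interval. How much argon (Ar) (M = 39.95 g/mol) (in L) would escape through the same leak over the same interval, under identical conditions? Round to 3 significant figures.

20.9 L

From Graham's law, rate_Ar/rate_O₂ = √(M_O₂/M_Ar) = √(32.00/39.95) = √0.8010 = 0.8950.
So the volume for Ar is 23.3 × 0.8950 = 20.9 L.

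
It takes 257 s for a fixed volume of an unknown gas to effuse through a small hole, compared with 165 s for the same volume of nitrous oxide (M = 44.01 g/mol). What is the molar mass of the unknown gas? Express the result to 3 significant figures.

107 g/mol

By Graham's law, t_X/t_N₂O = √(M_X/M_N₂O).
257/165 = 1.558 = √(M_X/44.01)
M_X = 44.01 × 1.558² = 44.01 × 2.426 = 107 g/mol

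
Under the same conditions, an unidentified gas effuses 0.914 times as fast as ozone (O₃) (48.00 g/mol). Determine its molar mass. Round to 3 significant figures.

Since effusion rate ∝ 1/√M, rate_X/rate_O₃ = √(M_O₃/M_X).
0.914 = √(48.00/M_X)
M_X = 48.00 / 0.914² = 48.00 / 0.8354 = 57.5 g/mol

57.5 g/mol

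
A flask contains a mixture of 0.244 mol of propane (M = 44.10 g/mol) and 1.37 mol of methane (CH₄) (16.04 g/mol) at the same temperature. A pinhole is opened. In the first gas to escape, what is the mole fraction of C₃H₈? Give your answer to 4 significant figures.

The effusion rate of species i is ∝ p_i/√M_i ∝ n_i/√M_i.
So x_C₃H₈ in the escaping gas = (n_C₃H₈/√M_C₃H₈) / Σ(n_i/√M_i)
= (0.244/√44.10) / (0.244/√44.10 + 1.37/√16.04) = 0.03674/(0.03674 + 0.3421) = 0.09699.

0.09699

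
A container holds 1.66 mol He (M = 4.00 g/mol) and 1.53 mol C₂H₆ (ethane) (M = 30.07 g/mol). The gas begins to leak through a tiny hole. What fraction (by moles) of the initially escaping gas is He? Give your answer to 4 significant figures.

The effusion rate of species i is ∝ p_i/√M_i ∝ n_i/√M_i.
x_He(eff) = (n_He/√M_He) / (n_He/√M_He + n_C₂H₆/√M_C₂H₆)
= (1.66/√4.00) / (1.66/√4.00 + 1.53/√30.07) = 0.8300/(0.8300 + 0.2790) = 0.7484.

0.7484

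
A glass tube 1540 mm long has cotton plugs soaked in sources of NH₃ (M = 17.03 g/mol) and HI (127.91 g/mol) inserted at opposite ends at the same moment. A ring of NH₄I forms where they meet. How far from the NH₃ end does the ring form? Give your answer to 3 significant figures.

The fronts meet when d_NH₃ + d_HI = L with d_NH₃/d_HI = √(M_HI/M_NH₃) (Graham's law). Here √(M_HI/M_NH₃) = √(127.91/17.03) = 2.741.
With d_NH₃ + d_HI = 1540 mm, d_HI = 1540/(1 + 2.741) = 411.7 mm.
d_NH₃ = 1540 − 411.7 = 1130 mm.

1130 mm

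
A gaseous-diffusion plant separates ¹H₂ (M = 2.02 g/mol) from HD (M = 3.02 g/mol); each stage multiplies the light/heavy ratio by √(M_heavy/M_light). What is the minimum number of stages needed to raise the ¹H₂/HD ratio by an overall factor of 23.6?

16

Single-stage factor α = √(3.02/2.02), so ln α = ½ ln(1.49505) = 0.2011.
Need α^N ≥ 23.6 ⇒ N ≥ ln(23.6) / ln α = 3.161 / 0.2011 = 15.72.
Minimum whole number of stages: N = 16.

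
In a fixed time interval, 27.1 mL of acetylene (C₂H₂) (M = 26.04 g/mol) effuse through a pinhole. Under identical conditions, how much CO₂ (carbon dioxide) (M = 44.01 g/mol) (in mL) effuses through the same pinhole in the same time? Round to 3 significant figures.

20.8 mL

Since effusion rate ∝ 1/√M, rate_CO₂/rate_C₂H₂ = √(M_C₂H₂/M_CO₂) = √(26.04/44.01) = √0.5917 = 0.7692.
So the volume for CO₂ is 27.1 × 0.7692 = 20.8 mL.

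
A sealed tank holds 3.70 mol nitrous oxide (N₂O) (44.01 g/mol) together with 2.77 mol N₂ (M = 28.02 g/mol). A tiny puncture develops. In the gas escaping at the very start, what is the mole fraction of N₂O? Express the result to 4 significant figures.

Each component's effusion rate ∝ (its partial pressure)·(1/√M) ∝ n_i/√M_i.
So x_N₂O in the escaping gas = (n_N₂O/√M_N₂O) / Σ(n_i/√M_i)
= (3.70/√44.01) / (3.70/√44.01 + 2.77/√28.02) = 0.5577/(0.5577 + 0.5233) = 0.5159.

0.5159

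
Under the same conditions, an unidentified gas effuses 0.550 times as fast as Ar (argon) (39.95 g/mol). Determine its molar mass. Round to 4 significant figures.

132.1 g/mol

Using Graham's law: rate_X/rate_Ar = √(M_Ar/M_X).
0.550 = √(39.95/M_X)
M_X = 39.95 / 0.550² = 39.95 / 0.3025 = 132.1 g/mol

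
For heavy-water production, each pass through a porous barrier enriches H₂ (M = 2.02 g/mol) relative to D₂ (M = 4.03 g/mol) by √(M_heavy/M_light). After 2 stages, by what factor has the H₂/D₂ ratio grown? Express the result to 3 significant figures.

2.00

Overall factor = α^2 with α = √(4.03/2.02), i.e. (4.03/2.02)^(2/2).
= 1.99505^1 = 2.00.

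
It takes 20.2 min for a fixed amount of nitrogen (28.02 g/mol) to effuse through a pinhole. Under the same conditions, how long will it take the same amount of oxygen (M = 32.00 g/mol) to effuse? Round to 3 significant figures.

From Graham's law, t_O₂/t_N₂ = √(M_O₂/M_N₂) = √(32.00/28.02) = √1.142 = 1.069.
So the time for O₂ is 20.2 × 1.069 = 21.6 min.

21.6 min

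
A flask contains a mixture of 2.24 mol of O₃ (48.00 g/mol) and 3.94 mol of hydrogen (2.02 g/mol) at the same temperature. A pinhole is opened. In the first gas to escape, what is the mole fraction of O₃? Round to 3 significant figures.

Effusion rate of each component ∝ n_i/√M_i (partial pressure × 1/√M).
x_O₃(eff) = (n_O₃/√M_O₃) / (n_O₃/√M_O₃ + n_H₂/√M_H₂)
= (2.24/√48.00) / (2.24/√48.00 + 3.94/√2.02) = 0.3233/(0.3233 + 2.772) = 0.104.

0.104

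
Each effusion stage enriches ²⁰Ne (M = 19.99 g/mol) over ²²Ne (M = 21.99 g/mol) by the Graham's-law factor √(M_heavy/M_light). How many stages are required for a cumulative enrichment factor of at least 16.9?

With α = √(21.99/19.99) per stage, ln α = ½ ln(1.10005) = 0.04768.
Need α^N ≥ 16.9 ⇒ N ≥ ln(16.9) / ln α = 2.827 / 0.04768 = 59.30.
So at least 60 stages are needed.

60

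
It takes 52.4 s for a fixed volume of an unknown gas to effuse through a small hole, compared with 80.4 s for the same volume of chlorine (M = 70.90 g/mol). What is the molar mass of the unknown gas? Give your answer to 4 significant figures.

30.12 g/mol

Graham's law gives t_X/t_Cl₂ = √(M_X/M_Cl₂).
52.4/80.4 = 0.6517 = √(M_X/70.90)
M_X = 70.90 × 0.6517² = 70.90 × 0.4248 = 30.12 g/mol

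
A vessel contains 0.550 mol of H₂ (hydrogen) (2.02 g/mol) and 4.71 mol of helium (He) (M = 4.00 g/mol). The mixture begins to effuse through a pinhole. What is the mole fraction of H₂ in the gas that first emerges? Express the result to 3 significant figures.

0.141

Rate_i ∝ x_i/√M_i (Graham's law weighted by mole fraction), so the effusate composition follows n_i/√M_i.
So x_H₂ in the escaping gas = (n_H₂/√M_H₂) / Σ(n_i/√M_i)
= (0.550/√2.02) / (0.550/√2.02 + 4.71/√4.00) = 0.3870/(0.3870 + 2.355) = 0.141.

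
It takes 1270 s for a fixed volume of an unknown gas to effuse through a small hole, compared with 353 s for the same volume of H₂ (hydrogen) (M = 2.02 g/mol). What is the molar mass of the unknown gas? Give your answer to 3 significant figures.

26.1 g/mol

By Graham's law, t_X/t_H₂ = √(M_X/M_H₂).
1270/353 = 3.598 = √(M_X/2.02)
M_X = 2.02 × 3.598² = 2.02 × 12.94 = 26.1 g/mol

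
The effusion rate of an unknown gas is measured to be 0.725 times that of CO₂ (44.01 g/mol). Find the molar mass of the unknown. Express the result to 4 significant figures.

Using Graham's law: rate_X/rate_CO₂ = √(M_CO₂/M_X).
0.725 = √(44.01/M_X)
M_X = 44.01 / 0.725² = 44.01 / 0.5256 = 83.73 g/mol

83.73 g/mol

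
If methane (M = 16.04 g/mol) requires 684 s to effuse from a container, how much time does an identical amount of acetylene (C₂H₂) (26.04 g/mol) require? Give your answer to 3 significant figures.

872 s

Since effusion rate ∝ 1/√M, t_C₂H₂/t_CH₄ = √(M_C₂H₂/M_CH₄) = √(26.04/16.04) = √1.623 = 1.274.
So the time for C₂H₂ is 684 × 1.274 = 872 s.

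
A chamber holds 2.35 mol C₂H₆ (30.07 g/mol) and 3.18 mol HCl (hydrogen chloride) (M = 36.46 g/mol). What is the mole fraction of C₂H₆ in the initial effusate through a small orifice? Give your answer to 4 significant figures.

Rate_i ∝ x_i/√M_i (Graham's law weighted by mole fraction), so the effusate composition follows n_i/√M_i.
So x_C₂H₆ in the escaping gas = (n_C₂H₆/√M_C₂H₆) / Σ(n_i/√M_i)
= (2.35/√30.07) / (2.35/√30.07 + 3.18/√36.46) = 0.4285/(0.4285 + 0.5266) = 0.4487.

0.4487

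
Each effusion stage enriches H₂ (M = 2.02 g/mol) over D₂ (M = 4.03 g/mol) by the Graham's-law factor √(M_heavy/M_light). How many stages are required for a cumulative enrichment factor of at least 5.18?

Single-stage factor α = √(4.03/2.02), so ln α = ½ ln(1.99505) = 0.3453.
Need α^N ≥ 5.18 ⇒ N ≥ ln(5.18) / ln α = 1.645 / 0.3453 = 4.76.
So at least 5 stages are needed.

5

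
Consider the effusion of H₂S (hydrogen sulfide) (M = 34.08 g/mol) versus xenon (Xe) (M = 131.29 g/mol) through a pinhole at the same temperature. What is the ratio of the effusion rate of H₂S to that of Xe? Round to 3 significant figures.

Graham's law gives rate_H₂S/rate_Xe = √(M_Xe/M_H₂S) = √(131.29/34.08) = √3.852 = 1.96.

1.96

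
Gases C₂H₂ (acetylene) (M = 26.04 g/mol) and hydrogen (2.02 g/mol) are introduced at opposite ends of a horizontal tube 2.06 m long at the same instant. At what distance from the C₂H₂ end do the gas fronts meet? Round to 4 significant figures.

0.4488 m

In equal time, each gas travels a distance ∝ its rate ∝ 1/√M, so d_C₂H₂/d_H₂ = √(M_H₂/M_C₂H₂) = √(2.02/26.04) = 0.2785.
With d_C₂H₂ + d_H₂ = 2.06 m, d_H₂ = 2.06/(1 + 0.2785) = 1.611 m.
d_C₂H₂ = 2.06 − 1.611 = 0.4488 m.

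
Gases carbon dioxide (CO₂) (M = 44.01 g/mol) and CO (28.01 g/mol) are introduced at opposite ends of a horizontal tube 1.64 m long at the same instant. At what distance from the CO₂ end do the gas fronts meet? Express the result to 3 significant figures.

The fronts meet when d_CO₂ + d_CO = L with d_CO₂/d_CO = √(M_CO/M_CO₂) (Graham's law). Here √(M_CO/M_CO₂) = √(28.01/44.01) = 0.7978.
With d_CO₂ + d_CO = 1.64 m, d_CO = 1.64/(1 + 0.7978) = 0.9122 m.
d_CO₂ = 1.64 − 0.9122 = 0.728 m.

0.728 m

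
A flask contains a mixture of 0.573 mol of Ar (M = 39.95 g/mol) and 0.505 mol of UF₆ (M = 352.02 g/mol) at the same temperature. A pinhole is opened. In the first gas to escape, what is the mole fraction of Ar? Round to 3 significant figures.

Each component's effusion rate ∝ (its partial pressure)·(1/√M) ∝ n_i/√M_i.
So x_Ar in the escaping gas = (n_Ar/√M_Ar) / Σ(n_i/√M_i)
= (0.573/√39.95) / (0.573/√39.95 + 0.505/√352.02) = 0.09066/(0.09066 + 0.02692) = 0.771.

0.771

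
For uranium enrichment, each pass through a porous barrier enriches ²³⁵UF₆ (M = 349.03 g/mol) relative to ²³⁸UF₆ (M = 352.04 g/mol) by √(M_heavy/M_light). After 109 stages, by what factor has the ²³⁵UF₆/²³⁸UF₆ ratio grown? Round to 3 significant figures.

1.60

Overall factor = α^109 with α = √(352.04/349.03), i.e. (352.04/349.03)^(109/2).
= 1.00862^(109/2) = 1.60.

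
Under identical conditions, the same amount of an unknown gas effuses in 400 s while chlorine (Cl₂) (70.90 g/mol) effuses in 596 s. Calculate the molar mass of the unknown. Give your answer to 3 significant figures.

Using Graham's law: t_X/t_Cl₂ = √(M_X/M_Cl₂).
400/596 = 0.6711 = √(M_X/70.90)
M_X = 70.90 × 0.6711² = 70.90 × 0.4504 = 31.9 g/mol

31.9 g/mol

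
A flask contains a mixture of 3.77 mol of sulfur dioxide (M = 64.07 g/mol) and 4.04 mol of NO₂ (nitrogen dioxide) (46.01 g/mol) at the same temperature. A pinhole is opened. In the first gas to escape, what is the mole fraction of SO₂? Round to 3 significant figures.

Each component's effusion rate ∝ (its partial pressure)·(1/√M) ∝ n_i/√M_i.
x_SO₂(eff) = (n_SO₂/√M_SO₂) / (n_SO₂/√M_SO₂ + n_NO₂/√M_NO₂)
= (3.77/√64.07) / (3.77/√64.07 + 4.04/√46.01) = 0.4710/(0.4710 + 0.5956) = 0.442.

0.442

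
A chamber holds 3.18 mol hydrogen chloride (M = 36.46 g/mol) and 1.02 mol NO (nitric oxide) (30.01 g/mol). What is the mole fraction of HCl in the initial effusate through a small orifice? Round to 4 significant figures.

Rate_i ∝ x_i/√M_i (Graham's law weighted by mole fraction), so the effusate composition follows n_i/√M_i.
Mole fraction of HCl in the effusate = (n_HCl/√M_HCl) / (n_HCl/√M_HCl + n_NO/√M_NO)
= (3.18/√36.46) / (3.18/√36.46 + 1.02/√30.01) = 0.5266/(0.5266 + 0.1862) = 0.7388.

0.7388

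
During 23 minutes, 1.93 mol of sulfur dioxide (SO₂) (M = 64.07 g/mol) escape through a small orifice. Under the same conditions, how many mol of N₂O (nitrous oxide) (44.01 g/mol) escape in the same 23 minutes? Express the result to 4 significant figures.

By Graham's law, rate_N₂O/rate_SO₂ = √(M_SO₂/M_N₂O) = √(64.07/44.01) = √1.456 = 1.207.
So the amount for N₂O is 1.93 × 1.207 = 2.329 mol.

2.329 mol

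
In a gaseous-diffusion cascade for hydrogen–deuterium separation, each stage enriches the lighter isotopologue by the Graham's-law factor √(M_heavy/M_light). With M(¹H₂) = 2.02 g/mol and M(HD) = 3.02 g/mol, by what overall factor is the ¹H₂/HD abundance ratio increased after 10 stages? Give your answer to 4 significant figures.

7.469

Overall factor = α^10 with α = √(3.02/2.02), i.e. (3.02/2.02)^(10/2).
= 1.49505^5 = 7.469.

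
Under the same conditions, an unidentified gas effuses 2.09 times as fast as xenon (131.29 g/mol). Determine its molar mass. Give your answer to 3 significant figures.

30.1 g/mol

Since effusion rate ∝ 1/√M, rate_X/rate_Xe = √(M_Xe/M_X).
2.09 = √(131.29/M_X)
M_X = 131.29 / 2.09² = 131.29 / 4.368 = 30.1 g/mol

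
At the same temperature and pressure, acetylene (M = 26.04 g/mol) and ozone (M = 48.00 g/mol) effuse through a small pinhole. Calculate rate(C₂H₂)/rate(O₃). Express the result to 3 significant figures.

Graham's law gives rate_C₂H₂/rate_O₃ = √(M_O₃/M_C₂H₂) = √(48.00/26.04) = √1.843 = 1.36.

1.36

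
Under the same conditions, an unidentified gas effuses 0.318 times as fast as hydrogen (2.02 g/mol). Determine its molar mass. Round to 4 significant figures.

19.98 g/mol

From Graham's law, rate_X/rate_H₂ = √(M_H₂/M_X).
0.318 = √(2.02/M_X)
M_X = 2.02 / 0.318² = 2.02 / 0.1011 = 19.98 g/mol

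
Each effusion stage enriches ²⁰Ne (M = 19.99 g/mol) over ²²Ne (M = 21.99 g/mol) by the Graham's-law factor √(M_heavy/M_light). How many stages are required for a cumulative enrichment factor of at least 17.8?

Single-stage factor α = √(21.99/19.99), so ln α = ½ ln(1.10005) = 0.04768.
Need α^N ≥ 17.8 ⇒ N ≥ ln(17.8) / ln α = 2.879 / 0.04768 = 60.39.
Rounding up, N = 61 stages.

61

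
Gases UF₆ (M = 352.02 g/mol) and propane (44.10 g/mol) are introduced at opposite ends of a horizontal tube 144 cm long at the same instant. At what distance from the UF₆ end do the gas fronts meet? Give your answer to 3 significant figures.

37.6 cm

In equal time, each gas travels a distance ∝ its rate ∝ 1/√M, so d_UF₆/d_C₃H₈ = √(M_C₃H₈/M_UF₆) = √(44.10/352.02) = 0.3539.
With d_UF₆ + d_C₃H₈ = 144 cm, d_C₃H₈ = 144/(1 + 0.3539) = 106.4 cm.
d_UF₆ = 144 − 106.4 = 37.6 cm.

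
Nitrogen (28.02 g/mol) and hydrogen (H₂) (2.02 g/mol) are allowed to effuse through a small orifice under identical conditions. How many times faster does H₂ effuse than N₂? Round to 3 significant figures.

3.72

Using Graham's law: rate_H₂/rate_N₂ = √(M_N₂/M_H₂) = √(28.02/2.02) = √13.87 = 3.72.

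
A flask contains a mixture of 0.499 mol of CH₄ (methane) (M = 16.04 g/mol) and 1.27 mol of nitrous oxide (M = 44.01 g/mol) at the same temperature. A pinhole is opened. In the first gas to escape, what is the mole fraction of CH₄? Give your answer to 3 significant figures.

0.394

Each component's effusion rate ∝ (its partial pressure)·(1/√M) ∝ n_i/√M_i.
So x_CH₄ in the escaping gas = (n_CH₄/√M_CH₄) / Σ(n_i/√M_i)
= (0.499/√16.04) / (0.499/√16.04 + 1.27/√44.01) = 0.1246/(0.1246 + 0.1914) = 0.394.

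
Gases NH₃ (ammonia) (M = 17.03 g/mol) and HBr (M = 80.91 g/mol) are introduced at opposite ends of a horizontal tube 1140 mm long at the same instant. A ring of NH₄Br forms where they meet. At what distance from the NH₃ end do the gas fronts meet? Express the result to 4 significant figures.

781.5 mm

In equal time, each gas travels a distance ∝ its rate ∝ 1/√M, so d_NH₃/d_HBr = √(M_HBr/M_NH₃) = √(80.91/17.03) = 2.180.
With d_NH₃ + d_HBr = 1140 mm, d_HBr = 1140/(1 + 2.180) = 358.5 mm.
d_NH₃ = 1140 − 358.5 = 781.5 mm.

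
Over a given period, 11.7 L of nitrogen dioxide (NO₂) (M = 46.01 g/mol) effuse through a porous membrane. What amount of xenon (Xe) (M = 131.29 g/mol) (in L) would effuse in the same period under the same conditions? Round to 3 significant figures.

6.93 L

Graham's law gives rate_Xe/rate_NO₂ = √(M_NO₂/M_Xe) = √(46.01/131.29) = √0.3504 = 0.5920.
So the volume for Xe is 11.7 × 0.5920 = 6.93 L.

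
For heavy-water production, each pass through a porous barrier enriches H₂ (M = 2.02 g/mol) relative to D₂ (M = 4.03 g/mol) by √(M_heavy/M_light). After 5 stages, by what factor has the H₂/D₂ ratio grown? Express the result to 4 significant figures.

The single-stage factor is √(M_heavy/M_light), so 5 stages give [√(4.03/2.02)]^5 = (4.03/2.02)^(5/2).
= 1.99505^(5/2) = 5.622.

5.622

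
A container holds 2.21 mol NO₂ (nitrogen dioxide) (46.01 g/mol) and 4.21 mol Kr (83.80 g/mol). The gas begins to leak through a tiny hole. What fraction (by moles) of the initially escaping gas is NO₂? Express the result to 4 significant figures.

Effusion rate of each component ∝ n_i/√M_i (partial pressure × 1/√M).
x_NO₂(eff) = (n_NO₂/√M_NO₂) / (n_NO₂/√M_NO₂ + n_Kr/√M_Kr)
= (2.21/√46.01) / (2.21/√46.01 + 4.21/√83.80) = 0.3258/(0.3258 + 0.4599) = 0.4147.

0.4147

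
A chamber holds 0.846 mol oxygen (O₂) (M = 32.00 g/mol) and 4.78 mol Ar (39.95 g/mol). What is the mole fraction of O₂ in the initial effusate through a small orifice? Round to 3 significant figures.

Effusion rate of each component ∝ n_i/√M_i (partial pressure × 1/√M).
Mole fraction of O₂ in the effusate = (n_O₂/√M_O₂) / (n_O₂/√M_O₂ + n_Ar/√M_Ar)
= (0.846/√32.00) / (0.846/√32.00 + 4.78/√39.95) = 0.1496/(0.1496 + 0.7563) = 0.165.

0.165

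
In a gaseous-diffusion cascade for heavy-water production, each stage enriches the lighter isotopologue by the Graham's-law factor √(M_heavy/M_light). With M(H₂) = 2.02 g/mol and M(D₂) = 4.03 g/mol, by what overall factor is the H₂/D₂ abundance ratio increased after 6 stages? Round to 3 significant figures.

The single-stage factor is √(M_heavy/M_light), so 6 stages give [√(4.03/2.02)]^6 = (4.03/2.02)^(6/2).
= 1.99505^3 = 7.94.

7.94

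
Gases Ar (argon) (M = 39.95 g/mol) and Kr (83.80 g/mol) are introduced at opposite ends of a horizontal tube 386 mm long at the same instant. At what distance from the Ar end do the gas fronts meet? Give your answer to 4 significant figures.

Graham's law gives d_Ar/d_Kr = rate_Ar/rate_Kr = √(M_Kr/M_Ar) = √(83.80/39.95) = 1.448.
With d_Ar + d_Kr = 386 mm, d_Kr = 386/(1 + 1.448) = 157.7 mm.
d_Ar = 386 − 157.7 = 228.3 mm.

228.3 mm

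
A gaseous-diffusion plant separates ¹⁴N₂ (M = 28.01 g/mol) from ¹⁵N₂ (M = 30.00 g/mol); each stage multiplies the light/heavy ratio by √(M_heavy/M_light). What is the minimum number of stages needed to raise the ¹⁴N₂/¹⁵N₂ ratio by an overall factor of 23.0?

Per stage α = (30.00/28.01)^(1/2) = 1.07105^0.5, giving ln α = 0.03432.
Need α^N ≥ 23.0 ⇒ N ≥ ln(23.0) / ln α = 3.135 / 0.03432 = 91.37.
Minimum whole number of stages: N = 92.

92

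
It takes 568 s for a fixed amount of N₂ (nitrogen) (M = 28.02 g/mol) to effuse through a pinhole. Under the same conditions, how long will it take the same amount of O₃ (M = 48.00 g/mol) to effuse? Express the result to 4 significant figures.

743.4 s

Since effusion rate ∝ 1/√M, t_O₃/t_N₂ = √(M_O₃/M_N₂) = √(48.00/28.02) = √1.713 = 1.309.
So the time for O₃ is 568 × 1.309 = 743.4 s.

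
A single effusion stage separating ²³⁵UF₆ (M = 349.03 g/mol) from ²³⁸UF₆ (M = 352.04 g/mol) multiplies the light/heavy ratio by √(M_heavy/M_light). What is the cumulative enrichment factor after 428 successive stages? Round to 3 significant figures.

6.28

The single-stage factor is √(M_heavy/M_light), so 428 stages give [√(352.04/349.03)]^428 = (352.04/349.03)^(428/2).
= 1.00862^214 = 6.28.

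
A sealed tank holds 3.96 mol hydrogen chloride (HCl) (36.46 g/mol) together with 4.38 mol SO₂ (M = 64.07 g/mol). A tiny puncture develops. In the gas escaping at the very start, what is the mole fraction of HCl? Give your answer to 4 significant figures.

0.5451

Each component's effusion rate ∝ (its partial pressure)·(1/√M) ∝ n_i/√M_i.
So x_HCl in the escaping gas = (n_HCl/√M_HCl) / Σ(n_i/√M_i)
= (3.96/√36.46) / (3.96/√36.46 + 4.38/√64.07) = 0.6558/(0.6558 + 0.5472) = 0.5451.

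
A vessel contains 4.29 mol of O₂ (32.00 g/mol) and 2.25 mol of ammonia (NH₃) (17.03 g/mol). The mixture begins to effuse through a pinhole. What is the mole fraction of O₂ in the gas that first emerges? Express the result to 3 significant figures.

0.582

The effusion rate of species i is ∝ p_i/√M_i ∝ n_i/√M_i.
x_O₂(eff) = (n_O₂/√M_O₂) / (n_O₂/√M_O₂ + n_NH₃/√M_NH₃)
= (4.29/√32.00) / (4.29/√32.00 + 2.25/√17.03) = 0.7584/(0.7584 + 0.5452) = 0.582.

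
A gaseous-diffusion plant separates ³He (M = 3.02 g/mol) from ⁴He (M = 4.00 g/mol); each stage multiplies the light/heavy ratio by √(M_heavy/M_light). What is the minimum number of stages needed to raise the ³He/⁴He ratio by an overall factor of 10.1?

Single-stage factor α = √(4.00/3.02), so ln α = ½ ln(1.32450) = 0.1405.
Need α^N ≥ 10.1 ⇒ N ≥ ln(10.1) / ln α = 2.313 / 0.1405 = 16.46.
Rounding up, N = 17 stages.

17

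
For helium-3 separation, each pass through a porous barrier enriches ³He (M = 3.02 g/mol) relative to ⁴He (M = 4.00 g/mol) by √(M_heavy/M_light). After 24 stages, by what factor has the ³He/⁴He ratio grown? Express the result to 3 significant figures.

The single-stage factor is √(M_heavy/M_light), so 24 stages give [√(4.00/3.02)]^24 = (4.00/3.02)^(24/2).
= 1.32450^12 = 29.1.

29.1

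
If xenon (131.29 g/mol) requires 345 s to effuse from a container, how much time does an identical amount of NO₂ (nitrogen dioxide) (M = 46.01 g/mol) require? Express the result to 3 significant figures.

204 s

Using Graham's law: t_NO₂/t_Xe = √(M_NO₂/M_Xe) = √(46.01/131.29) = √0.3504 = 0.5920.
So the time for NO₂ is 345 × 0.5920 = 204 s.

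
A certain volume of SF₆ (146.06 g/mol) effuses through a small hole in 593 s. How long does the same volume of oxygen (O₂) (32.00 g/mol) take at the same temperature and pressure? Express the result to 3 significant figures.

278 s

Graham's law gives t_O₂/t_SF₆ = √(M_O₂/M_SF₆) = √(32.00/146.06) = √0.2191 = 0.4681.
So the time for O₂ is 593 × 0.4681 = 278 s.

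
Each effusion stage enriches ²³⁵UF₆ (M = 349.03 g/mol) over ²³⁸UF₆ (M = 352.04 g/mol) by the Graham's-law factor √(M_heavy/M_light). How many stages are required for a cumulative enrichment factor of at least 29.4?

788

With α = √(352.04/349.03) per stage, ln α = ½ ln(1.00862) = 0.004293.
Need α^N ≥ 29.4 ⇒ N ≥ ln(29.4) / ln α = 3.381 / 0.004293 = 787.47.
So at least 788 stages are needed.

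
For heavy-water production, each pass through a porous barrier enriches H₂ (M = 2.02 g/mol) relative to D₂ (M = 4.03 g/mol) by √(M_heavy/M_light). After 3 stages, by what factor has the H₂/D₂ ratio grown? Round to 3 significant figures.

2.82

Overall factor = α^3 with α = √(4.03/2.02), i.e. (4.03/2.02)^(3/2).
= 1.99505^(3/2) = 2.82.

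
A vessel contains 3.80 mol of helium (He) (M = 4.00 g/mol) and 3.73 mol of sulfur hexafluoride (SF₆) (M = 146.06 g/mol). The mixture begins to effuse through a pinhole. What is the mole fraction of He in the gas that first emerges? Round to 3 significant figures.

0.860

The effusion rate of species i is ∝ p_i/√M_i ∝ n_i/√M_i.
Mole fraction of He in the effusate = (n_He/√M_He) / (n_He/√M_He + n_SF₆/√M_SF₆)
= (3.80/√4.00) / (3.80/√4.00 + 3.73/√146.06) = 1.900/(1.900 + 0.3086) = 0.860.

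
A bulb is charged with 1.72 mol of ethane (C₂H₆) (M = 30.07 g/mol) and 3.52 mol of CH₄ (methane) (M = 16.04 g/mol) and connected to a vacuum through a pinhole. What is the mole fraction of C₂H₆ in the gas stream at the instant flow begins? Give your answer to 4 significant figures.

Effusion rate of each component ∝ n_i/√M_i (partial pressure × 1/√M).
So x_C₂H₆ in the escaping gas = (n_C₂H₆/√M_C₂H₆) / Σ(n_i/√M_i)
= (1.72/√30.07) / (1.72/√30.07 + 3.52/√16.04) = 0.3137/(0.3137 + 0.8789) = 0.2630.

0.2630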